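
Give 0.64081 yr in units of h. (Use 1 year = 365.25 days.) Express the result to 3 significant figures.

5620 hours

1 yr = 8766.00 hours.
Thus 0.64081 × 8766.00 ≈ 5620 h.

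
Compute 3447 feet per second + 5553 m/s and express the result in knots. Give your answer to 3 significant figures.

12800 kn

3447 ft/s = 2042.29 kn and 5553 m/s = 10794.2 kn.
2042.29 + 10794.2 ≈ 12800 kn.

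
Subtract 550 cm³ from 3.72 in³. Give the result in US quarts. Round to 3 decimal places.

-0.517 US qt

3.72 in³ = 0.0644156 US qt and 550 cm³ = 0.581179 US qt.
0.0644156 − 0.581179 ≈ -0.517 US qt.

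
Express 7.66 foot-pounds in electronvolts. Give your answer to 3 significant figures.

6.48 × 10^19 eV

1 ft·lbf = 8.46235 × 10^18 electronvolts.
Then 7.66 × 8.46235 × 10^18 ≈ 6.48 × 10^19 eV.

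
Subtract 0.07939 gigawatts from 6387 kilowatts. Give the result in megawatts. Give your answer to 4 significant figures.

-73.00 megawatts

6387 kW = 6.38700 MW and 0.07939 GW = 79.3900 MW.
6.38700 − 79.3900 ≈ -73.00 MW.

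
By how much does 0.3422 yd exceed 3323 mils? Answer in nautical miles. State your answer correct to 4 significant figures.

0.3422 yd = 0.000168957 nmi and 3323 mil = 4.55746e-5 nmi.
0.000168957 − 4.55746e-5 ≈ 0.0001234 nmi.

0.0001234 nmi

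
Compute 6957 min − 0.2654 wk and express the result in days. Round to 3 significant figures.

2.97 d

6957 min = 4.83125 d and 0.2654 wk = 1.85780 d.
4.83125 − 1.85780 ≈ 2.97 d.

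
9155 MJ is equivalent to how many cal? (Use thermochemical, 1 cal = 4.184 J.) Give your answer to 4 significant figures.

1 megajoule = 239006 cal.
Thus 9155 × 239006 ≈ 2.188e+9 cal.

2.188e+9 calories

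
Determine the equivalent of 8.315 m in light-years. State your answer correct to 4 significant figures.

8.789e-16 ly

1 meter = 1.05700e-16 ly.
Thus 8.315 × 1.05700e-16 ≈ 8.789e-16 ly.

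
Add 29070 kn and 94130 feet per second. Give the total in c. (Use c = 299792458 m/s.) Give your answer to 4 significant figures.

0.0001456 times the speed of light

29070 kn = 4.98842 × 10^-5 c and 94130 ft/s = 9.57023 × 10^-5 c.
4.98842 × 10^-5 + 9.57023 × 10^-5 ≈ 0.0001456 c.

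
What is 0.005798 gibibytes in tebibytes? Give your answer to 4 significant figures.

1 gibibyte = 0.0009765625 tebibytes.
Thus 0.005798 × 0.0009765625 ≈ 5.662 × 10^-6 TiB.

5.662 × 10^-6 TiB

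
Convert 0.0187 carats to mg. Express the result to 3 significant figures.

3.74 mg

1 ct = 200.000 mg.
So 0.0187 × 200.000 ≈ 3.74 mg.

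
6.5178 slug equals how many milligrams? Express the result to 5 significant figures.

9.5120 × 10^7 milligrams

1 slug = 1.45939 × 10^7 milligrams.
So 6.5178 × 1.45939 × 10^7 ≈ 9.5120 × 10^7 mg.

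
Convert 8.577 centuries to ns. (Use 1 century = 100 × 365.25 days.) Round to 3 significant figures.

1 century = 3.15576e+18 ns.
Thus 8.577 × 3.15576e+18 ≈ 2.71e+19 ns.

2.71e+19 nanoseconds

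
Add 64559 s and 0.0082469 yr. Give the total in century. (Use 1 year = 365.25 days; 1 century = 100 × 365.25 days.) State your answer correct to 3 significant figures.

0.000103 century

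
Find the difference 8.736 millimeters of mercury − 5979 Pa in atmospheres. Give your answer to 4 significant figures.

-0.04751 atm

8.736 mmHg = 0.0114947 atm and 5979 Pa = 0.0590081 atm.
0.0114947 − 0.0590081 ≈ -0.04751 atm.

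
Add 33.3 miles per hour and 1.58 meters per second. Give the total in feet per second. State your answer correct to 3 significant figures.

33.3 mph = 48.8400 ft/s and 1.58 m/s = 5.18373 ft/s.
48.8400 + 5.18373 ≈ 54.0 ft/s.

54.0 feet per second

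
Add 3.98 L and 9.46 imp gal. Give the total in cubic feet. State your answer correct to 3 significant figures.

1.66 ft³

3.98 L = 0.140552 ft³ and 9.46 imp gal = 1.51874 ft³.
0.140552 + 1.51874 ≈ 1.66 ft³.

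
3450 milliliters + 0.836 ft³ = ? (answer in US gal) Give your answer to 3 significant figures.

7.17 US gal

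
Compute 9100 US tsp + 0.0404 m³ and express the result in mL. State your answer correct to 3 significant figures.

85300 mL

9100 US tsp = 44853.2 mL and 0.0404 m³ = 40400.0 mL.
44853.2 + 40400.0 ≈ 85300 mL.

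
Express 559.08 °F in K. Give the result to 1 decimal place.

566.0 kelvins

K = (°F + 459.67) × 5/9.
Applying the formula gives 566.0 K.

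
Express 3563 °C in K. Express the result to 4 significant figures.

K = °C + 273.15.
Applying the formula gives 3836 K.

3836 K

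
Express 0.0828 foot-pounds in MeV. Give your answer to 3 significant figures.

1 ft·lbf = 8.46235 × 10^12 megaelectronvolts.
Thus 0.0828 × 8.46235 × 10^12 ≈ 7.01 × 10^11 MeV.

7.01 × 10^11 MeV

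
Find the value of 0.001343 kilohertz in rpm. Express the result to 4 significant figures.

1 kHz = 60000.0 rpm.
0.001343 × 60000.0 ≈ 80.58 rpm.

80.58 rpm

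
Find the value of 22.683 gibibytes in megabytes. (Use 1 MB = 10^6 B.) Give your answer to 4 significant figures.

24360 megabytes

1 GiB = 1073.74 MB.
22.683 × 1073.74 ≈ 24360 MB.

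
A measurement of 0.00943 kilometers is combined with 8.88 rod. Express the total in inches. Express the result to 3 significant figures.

2130 in

0.00943 km = 371.260 in and 8.88 rod = 1758.24 in.
371.260 + 1758.24 ≈ 2130 in.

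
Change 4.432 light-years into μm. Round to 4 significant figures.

1 ly = 9.46073e+21 micrometers.
4.432 × 9.46073e+21 ≈ 4.193e+22 μm.

4.193e+22 μm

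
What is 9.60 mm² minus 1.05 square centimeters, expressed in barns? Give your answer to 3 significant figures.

9.60 mm² = 9.60000 × 10^22 barn and 1.05 cm² = 1.05000 × 10^24 barn.
9.60000 × 10^22 − 1.05000 × 10^24 ≈ -9.54 × 10^23 barn.

-9.54 × 10^23 barns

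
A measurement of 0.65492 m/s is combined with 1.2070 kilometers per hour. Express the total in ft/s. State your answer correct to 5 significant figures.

3.2487 feet per second

0.65492 m/s = 2.14869 ft/s and 1.2070 km/h = 1.09999 ft/s.
2.14869 + 1.09999 ≈ 3.2487 ft/s.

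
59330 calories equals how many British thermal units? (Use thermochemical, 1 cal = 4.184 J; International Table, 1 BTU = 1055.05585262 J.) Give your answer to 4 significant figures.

235.3 British thermal units

1 calorie = 0.00396567 British thermal units.
59330 × 0.00396567 ≈ 235.3 BTU.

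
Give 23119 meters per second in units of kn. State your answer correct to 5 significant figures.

44940 kn

1 meter per second = 1.94384 kn.
23119 × 1.94384 ≈ 44940 kn.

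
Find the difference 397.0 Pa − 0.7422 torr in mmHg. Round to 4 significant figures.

2.236 millimeters of mercury

397.0 Pa = 2.97774 mmHg and 0.7422 torr = 0.742200 mmHg.
2.97774 − 0.742200 ≈ 2.236 mmHg.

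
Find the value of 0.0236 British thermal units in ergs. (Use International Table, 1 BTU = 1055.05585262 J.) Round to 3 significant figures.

2.49e+8 ergs

1 BTU = 1.05506e+10 ergs.
So 0.0236 × 1.05506e+10 ≈ 2.49e+8 erg.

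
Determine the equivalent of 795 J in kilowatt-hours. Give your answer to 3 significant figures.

1 J = 2.77778 × 10^-7 kilowatt-hours.
Then 795 × 2.77778 × 10^-7 ≈ 0.000221 kWh.

0.000221 kWh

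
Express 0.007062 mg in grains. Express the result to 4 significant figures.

0.0001090 grains

1 mg = 0.0154324 gr.
0.007062 × 0.0154324 ≈ 0.0001090 gr.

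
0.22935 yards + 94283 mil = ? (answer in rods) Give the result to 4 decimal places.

0.5179 rods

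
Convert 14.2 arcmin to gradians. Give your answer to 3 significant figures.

0.263 grad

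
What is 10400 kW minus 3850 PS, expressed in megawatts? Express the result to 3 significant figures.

7.57 MW

10400 kW = 10.4000 MW and 3850 PS = 2.83167 MW.
10.4000 − 2.83167 ≈ 7.57 MW.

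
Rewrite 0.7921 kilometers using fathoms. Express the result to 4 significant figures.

433.1 fathoms

1 km = 546.807 fathoms.
0.7921 × 546.807 ≈ 433.1 fathom.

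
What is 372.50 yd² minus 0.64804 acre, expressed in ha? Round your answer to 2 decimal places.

-0.23 ha

372.50 yd² = 0.0311457 ha and 0.64804 acre = 0.262252 ha.
0.0311457 − 0.262252 ≈ -0.23 ha.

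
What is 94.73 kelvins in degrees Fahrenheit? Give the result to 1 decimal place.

-289.2 degrees Fahrenheit

K = (°F + 459.67) × 5/9.
Applying the formula gives -289.2 °F.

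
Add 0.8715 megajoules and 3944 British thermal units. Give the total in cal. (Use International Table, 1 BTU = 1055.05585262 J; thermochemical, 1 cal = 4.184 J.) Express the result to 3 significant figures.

1.20e+6 cal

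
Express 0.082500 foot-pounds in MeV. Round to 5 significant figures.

6.9814e+11 megaelectronvolts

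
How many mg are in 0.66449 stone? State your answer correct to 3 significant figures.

4.22e+6 mg

1 stone = 6.35029e+6 milligrams.
0.66449 × 6.35029e+6 ≈ 4.22e+6 mg.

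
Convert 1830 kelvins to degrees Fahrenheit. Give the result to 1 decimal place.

2834.3 degrees Fahrenheit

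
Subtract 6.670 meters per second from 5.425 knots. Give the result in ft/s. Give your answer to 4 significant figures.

5.425 kn = 9.15637 ft/s and 6.670 m/s = 21.8832 ft/s.
9.15637 − 21.8832 ≈ -12.73 ft/s.

-12.73 ft/s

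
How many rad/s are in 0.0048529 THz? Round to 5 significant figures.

1 terahertz = 6.28319e+12 rad/s.
Then 0.0048529 × 6.28319e+12 ≈ 3.0492e+10 rad/s.

3.0492e+10 rad/s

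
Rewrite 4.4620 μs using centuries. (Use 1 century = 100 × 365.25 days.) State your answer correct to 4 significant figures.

1 μs = 3.16881 × 10^-16 century.
4.4620 × 3.16881 × 10^-16 ≈ 1.414 × 10^-15 century.

1.414 × 10^-15 centuries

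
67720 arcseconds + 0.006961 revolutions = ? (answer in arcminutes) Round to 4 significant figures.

1279 arcmin

67720 arcsec = 1128.67 arcmin and 0.006961 rev = 150.358 arcmin.
1128.67 + 150.358 ≈ 1279 arcmin.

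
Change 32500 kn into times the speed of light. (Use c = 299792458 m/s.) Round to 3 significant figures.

1 kn = 1.71600 × 10^-9 c.
Then 32500 × 1.71600 × 10^-9 ≈ 5.58 × 10^-5 c.

5.58 × 10^-5 times the speed of light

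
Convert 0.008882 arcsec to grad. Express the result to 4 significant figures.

1 arcsec = 0.000308642 grad.
0.008882 × 0.000308642 ≈ 2.741e-6 grad.

2.741e-6 gradians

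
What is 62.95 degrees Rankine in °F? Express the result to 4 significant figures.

-396.7 °F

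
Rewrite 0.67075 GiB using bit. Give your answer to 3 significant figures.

5.76e+9 bit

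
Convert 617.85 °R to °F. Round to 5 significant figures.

°R = °F + 459.67.
Applying the formula gives 158.18 °F.

158.18 degrees Fahrenheit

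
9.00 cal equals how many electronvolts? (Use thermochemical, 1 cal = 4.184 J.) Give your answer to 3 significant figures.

2.35e+20 eV

1 cal = 2.61145e+19 eV.
9.00 × 2.61145e+19 ≈ 2.35e+20 eV.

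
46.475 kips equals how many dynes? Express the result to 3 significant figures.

1 kip = 4.44822 × 10^8 dynes.
So 46.475 × 4.44822 × 10^8 ≈ 2.07 × 10^10 dyn.

2.07 × 10^10 dynes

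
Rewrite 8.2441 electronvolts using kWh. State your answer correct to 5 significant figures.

1 electronvolt = 4.45049e-26 kWh.
So 8.2441 × 4.45049e-26 ≈ 3.6690e-25 kWh.

3.6690e-25 kilowatt-hours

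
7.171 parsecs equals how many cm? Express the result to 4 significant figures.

2.213 × 10^19 cm

1 pc = 3.08568 × 10^18 cm.
7.171 × 3.08568 × 10^18 ≈ 2.213 × 10^19 cm.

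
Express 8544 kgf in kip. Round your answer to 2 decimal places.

1 kilogram-force = 0.00220462 kip.
Then 8544 × 0.00220462 ≈ 18.84 kip.

18.84 kips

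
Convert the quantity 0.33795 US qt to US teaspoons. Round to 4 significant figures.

64.89 US tsp

1 US qt = 192.000 US tsp.
Thus 0.33795 × 192.000 ≈ 64.89 US tsp.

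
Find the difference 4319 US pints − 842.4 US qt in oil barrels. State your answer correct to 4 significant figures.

7.840 bbl

4319 US pt = 12.8542 bbl and 842.4 US qt = 5.01429 bbl.
12.8542 − 5.01429 ≈ 7.840 bbl.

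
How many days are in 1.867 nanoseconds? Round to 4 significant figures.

1 ns = 1.15741e-14 days.
So 1.867 × 1.15741e-14 ≈ 2.161e-14 d.

2.161e-14 days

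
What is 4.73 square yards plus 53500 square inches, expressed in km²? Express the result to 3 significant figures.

3.85e-5 square kilometers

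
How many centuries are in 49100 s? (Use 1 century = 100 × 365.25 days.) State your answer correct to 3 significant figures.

1 s = 3.16881e-10 centuries.
Thus 49100 × 3.16881e-10 ≈ 1.56e-5 century.

1.56e-5 century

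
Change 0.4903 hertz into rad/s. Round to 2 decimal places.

1 Hz = 6.28319 radians per second.
So 0.4903 × 6.28319 ≈ 3.08 rad/s.

3.08 rad/s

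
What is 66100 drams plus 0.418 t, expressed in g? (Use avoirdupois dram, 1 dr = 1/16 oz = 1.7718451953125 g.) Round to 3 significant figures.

535000 g

66100 dr = 117119 g and 0.418 t = 418000 g.
117119 + 418000 ≈ 535000 g.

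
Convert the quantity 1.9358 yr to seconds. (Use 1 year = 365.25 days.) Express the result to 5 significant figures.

6.1089e+7 s

1 year = 3.15576e+7 s.
1.9358 × 3.15576e+7 ≈ 6.1089e+7 s.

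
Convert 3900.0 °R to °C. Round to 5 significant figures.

1893.5 degrees Celsius

°R = (°C + 273.15) × 9/5.
Applying the formula gives 1893.5 °C.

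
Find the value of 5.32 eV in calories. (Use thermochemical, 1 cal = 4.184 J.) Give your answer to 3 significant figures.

2.04e-19 cal

1 electronvolt = 3.82929e-20 cal.
Then 5.32 × 3.82929e-20 ≈ 2.04e-19 cal.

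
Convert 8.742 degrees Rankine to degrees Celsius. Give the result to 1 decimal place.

-268.3 °C

°R = (°C + 273.15) × 9/5.
Applying the formula gives -268.3 °C.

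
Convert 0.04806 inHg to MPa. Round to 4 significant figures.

0.0001627 MPa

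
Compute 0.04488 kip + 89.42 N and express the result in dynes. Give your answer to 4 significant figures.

2.891e+7 dynes

0.04488 kip = 1.99636e+7 dyn and 89.42 N = 8.94200e+6 dyn.
1.99636e+7 + 8.94200e+6 ≈ 2.891e+7 dyn.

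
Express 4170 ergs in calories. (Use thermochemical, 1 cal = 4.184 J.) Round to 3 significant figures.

9.97 × 10^-5 cal

1 erg = 2.39006 × 10^-8 cal.
Then 4170 × 2.39006 × 10^-8 ≈ 9.97 × 10^-5 cal.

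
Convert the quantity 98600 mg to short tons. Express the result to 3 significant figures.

0.000109 short tons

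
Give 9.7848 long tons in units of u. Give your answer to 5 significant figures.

1 long ton = 6.11878 × 10^29 atomic mass units.
Thus 9.7848 × 6.11878 × 10^29 ≈ 5.9871 × 10^30 u.

5.9871 × 10^30 atomic mass units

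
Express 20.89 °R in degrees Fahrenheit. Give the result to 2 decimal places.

°R = °F + 459.67.
Applying the formula gives -438.78 °F.

-438.78 degrees Fahrenheit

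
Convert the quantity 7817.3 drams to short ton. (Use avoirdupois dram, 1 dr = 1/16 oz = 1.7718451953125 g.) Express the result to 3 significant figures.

0.0153 short tons

1 dr = 1.953125 × 10^-6 short ton.
Thus 7817.3 × 1.953125 × 10^-6 ≈ 0.0153 short ton.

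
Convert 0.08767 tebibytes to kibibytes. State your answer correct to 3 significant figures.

9.41e+7 kibibytes

1 tebibyte = 1.07374e+9 KiB.
Thus 0.08767 × 1.07374e+9 ≈ 9.41e+7 KiB.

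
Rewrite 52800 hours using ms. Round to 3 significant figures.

1.90e+11 milliseconds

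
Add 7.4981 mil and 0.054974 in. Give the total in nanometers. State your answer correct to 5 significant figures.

1.5868 × 10^6 nm

7.4981 mil = 190452 nm and 0.054974 in = 1.39634 × 10^6 nm.
190452 + 1.39634 × 10^6 ≈ 1.5868 × 10^6 nm.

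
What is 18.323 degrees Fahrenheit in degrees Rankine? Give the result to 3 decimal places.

477.993 °R

°R = °F + 459.67.
Applying the formula gives 477.993 °R.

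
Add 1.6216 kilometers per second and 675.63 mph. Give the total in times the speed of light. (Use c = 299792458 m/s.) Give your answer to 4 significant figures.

1.6216 km/s = 5.40908e-6 c and 675.63 mph = 1.00748e-6 c.
5.40908e-6 + 1.00748e-6 ≈ 6.417e-6 c.

6.417e-6 c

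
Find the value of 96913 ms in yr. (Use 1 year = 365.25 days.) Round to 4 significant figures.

3.071 × 10^-6 years

1 millisecond = 3.16881 × 10^-11 yr.
So 96913 × 3.16881 × 10^-11 ≈ 3.071 × 10^-6 yr.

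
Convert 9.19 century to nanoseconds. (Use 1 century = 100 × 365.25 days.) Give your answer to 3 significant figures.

1 century = 3.15576 × 10^18 nanoseconds.
Thus 9.19 × 3.15576 × 10^18 ≈ 2.90 × 10^19 ns.

2.90 × 10^19 ns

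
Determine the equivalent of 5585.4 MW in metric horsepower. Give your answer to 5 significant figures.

1 megawatt = 1359.62 PS.
So 5585.4 × 1359.62 ≈ 7.5940e+6 PS.

7.5940e+6 PS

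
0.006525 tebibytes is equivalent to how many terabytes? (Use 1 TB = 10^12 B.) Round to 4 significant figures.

0.007174 TB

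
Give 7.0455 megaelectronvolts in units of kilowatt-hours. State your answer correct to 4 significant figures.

1 MeV = 4.45049 × 10^-20 kilowatt-hours.
7.0455 × 4.45049 × 10^-20 ≈ 3.136 × 10^-19 kWh.

3.136 × 10^-19 kWh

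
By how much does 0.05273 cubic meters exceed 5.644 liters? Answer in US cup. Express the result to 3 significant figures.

199 US cup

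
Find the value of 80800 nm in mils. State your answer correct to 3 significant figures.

3.18 mil

1 nanometer = 3.93701e-5 mils.
80800 × 3.93701e-5 ≈ 3.18 mil.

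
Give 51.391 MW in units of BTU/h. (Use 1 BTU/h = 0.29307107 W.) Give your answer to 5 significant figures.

1 megawatt = 3.41214 × 10^6 BTU/h.
51.391 × 3.41214 × 10^6 ≈ 1.7535 × 10^8 BTU/h.

1.7535 × 10^8 BTU/h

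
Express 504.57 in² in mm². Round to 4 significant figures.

1 square inch = 645.160 square millimeters.
So 504.57 × 645.160 ≈ 325500 mm².

325500 mm²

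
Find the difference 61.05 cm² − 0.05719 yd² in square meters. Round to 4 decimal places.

61.05 cm² = 0.00610500 m² and 0.05719 yd² = 0.0478181 m².
0.00610500 − 0.0478181 ≈ -0.0417 m².

-0.0417 m²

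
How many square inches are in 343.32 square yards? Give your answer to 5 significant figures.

1 square yard = 1296.00 in².
343.32 × 1296.00 ≈ 444940 in².

444940 square inches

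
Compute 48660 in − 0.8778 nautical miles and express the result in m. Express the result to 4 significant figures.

-389.7 meters

48660 in = 1235.96 m and 0.8778 nmi = 1625.69 m.
1235.96 − 1625.69 ≈ -389.7 m.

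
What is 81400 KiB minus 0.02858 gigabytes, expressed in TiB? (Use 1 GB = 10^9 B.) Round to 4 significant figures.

4.982e-5 TiB

81400 KiB = 7.58097e-5 TiB and 0.02858 GB = 2.59934e-5 TiB.
7.58097e-5 − 2.59934e-5 ≈ 4.982e-5 TiB.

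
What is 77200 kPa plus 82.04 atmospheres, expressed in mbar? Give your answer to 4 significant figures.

855100 mbar

77200 kPa = 772000 mbar and 82.04 atm = 83127.0 mbar.
772000 + 83127.0 ≈ 855100 mbar.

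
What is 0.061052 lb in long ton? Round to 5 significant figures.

2.7255e-5 long tons

1 lb = 0.000446429 long ton.
Then 0.061052 × 0.000446429 ≈ 2.7255e-5 long ton.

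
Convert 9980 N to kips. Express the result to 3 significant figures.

1 newton = 0.000224809 kip.
So 9980 × 0.000224809 ≈ 2.24 kip.

2.24 kip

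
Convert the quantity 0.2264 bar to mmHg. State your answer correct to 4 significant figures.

1 bar = 750.062 millimeters of mercury.
Thus 0.2264 × 750.062 ≈ 169.8 mmHg.

169.8 millimeters of mercury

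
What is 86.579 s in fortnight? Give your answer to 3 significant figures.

1 s = 8.26720e-7 fortnight.
Then 86.579 × 8.26720e-7 ≈ 7.16e-5 fortnight.

7.16e-5 fortnight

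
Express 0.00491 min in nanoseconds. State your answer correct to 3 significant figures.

2.95 × 10^8 nanoseconds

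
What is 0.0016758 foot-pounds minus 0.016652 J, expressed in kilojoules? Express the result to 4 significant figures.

0.0016758 ft·lbf = 2.27208 × 10^-6 kJ and 0.016652 J = 1.66520 × 10^-5 kJ.
2.27208 × 10^-6 − 1.66520 × 10^-5 ≈ -1.438 × 10^-5 kJ.

-1.438 × 10^-5 kJ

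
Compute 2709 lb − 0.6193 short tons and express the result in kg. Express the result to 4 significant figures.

2709 lb = 1228.78 kg and 0.6193 short ton = 561.820 kg.
1228.78 − 561.820 ≈ 667.0 kg.

667.0 kg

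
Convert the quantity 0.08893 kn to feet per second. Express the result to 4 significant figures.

0.1501 feet per second

1 knot = 1.68781 feet per second.
So 0.08893 × 1.68781 ≈ 0.1501 ft/s.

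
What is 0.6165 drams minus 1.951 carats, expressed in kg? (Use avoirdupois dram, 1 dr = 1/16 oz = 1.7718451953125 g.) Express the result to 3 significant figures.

0.000702 kg

0.6165 dr = 0.00109234 kg and 1.951 ct = 0.000390200 kg.
0.00109234 − 0.000390200 ≈ 0.000702 kg.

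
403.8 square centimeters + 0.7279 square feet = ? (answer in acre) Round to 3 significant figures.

403.8 cm² = 9.97812 × 10^-6 acre and 0.7279 ft² = 1.67103 × 10^-5 acre.
9.97812 × 10^-6 + 1.67103 × 10^-5 ≈ 2.67 × 10^-5 acre.

2.67 × 10^-5 acres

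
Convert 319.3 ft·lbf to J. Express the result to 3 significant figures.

433 joules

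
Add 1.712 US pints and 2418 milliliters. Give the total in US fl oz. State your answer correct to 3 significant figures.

109 US fl oz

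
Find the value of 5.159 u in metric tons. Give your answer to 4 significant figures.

1 atomic mass unit = 1.66054 × 10^-30 t.
So 5.159 × 1.66054 × 10^-30 ≈ 8.567 × 10^-30 t.

8.567 × 10^-30 t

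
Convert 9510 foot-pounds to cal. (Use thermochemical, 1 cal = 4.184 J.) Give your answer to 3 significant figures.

3080 cal

1 ft·lbf = 0.324048 cal.
9510 × 0.324048 ≈ 3080 cal.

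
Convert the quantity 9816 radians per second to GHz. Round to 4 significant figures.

1.562e-6 gigahertz

1 rad/s = 1.59155e-10 gigahertz.
9816 × 1.59155e-10 ≈ 1.562e-6 GHz.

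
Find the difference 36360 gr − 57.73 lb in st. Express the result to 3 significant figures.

-3.75 st

36360 gr = 0.371020 st and 57.73 lb = 4.12357 st.
0.371020 − 4.12357 ≈ -3.75 st.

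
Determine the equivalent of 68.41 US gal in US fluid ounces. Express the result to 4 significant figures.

1 US gallon = 128.000 US fl oz.
Then 68.41 × 128.000 ≈ 8756 US fl oz.

8756 US fluid ounces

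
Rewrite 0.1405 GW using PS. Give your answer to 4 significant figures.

1 GW = 1.35962e+6 PS.
0.1405 × 1.35962e+6 ≈ 191000 PS.

191000 PS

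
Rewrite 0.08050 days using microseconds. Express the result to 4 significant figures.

6.955e+9 μs

1 day = 8.64000e+10 microseconds.
Then 0.08050 × 8.64000e+10 ≈ 6.955e+9 μs.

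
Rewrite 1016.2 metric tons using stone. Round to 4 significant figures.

160000 st

1 t = 157.473 stone.
1016.2 × 157.473 ≈ 160000 st.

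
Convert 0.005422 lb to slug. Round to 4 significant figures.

0.0001685 slug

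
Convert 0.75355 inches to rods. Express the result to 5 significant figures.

1 inch = 0.00505051 rod.
0.75355 × 0.00505051 ≈ 0.0038058 rod.

0.0038058 rod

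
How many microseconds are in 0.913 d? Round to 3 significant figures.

7.89 × 10^10 μs

1 day = 8.64000 × 10^10 microseconds.
Then 0.913 × 8.64000 × 10^10 ≈ 7.89 × 10^10 μs.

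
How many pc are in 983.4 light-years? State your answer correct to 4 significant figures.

1 ly = 0.306601 pc.
So 983.4 × 0.306601 ≈ 301.5 pc.

301.5 pc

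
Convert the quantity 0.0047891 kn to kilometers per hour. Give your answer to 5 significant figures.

1 knot = 1.85200 kilometers per hour.
Then 0.0047891 × 1.85200 ≈ 0.0088694 km/h.

0.0088694 km/h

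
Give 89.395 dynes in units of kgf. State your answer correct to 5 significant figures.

1 dyne = 1.01972e-6 kgf.
89.395 × 1.01972e-6 ≈ 9.1158e-5 kgf.

9.1158e-5 kilograms-force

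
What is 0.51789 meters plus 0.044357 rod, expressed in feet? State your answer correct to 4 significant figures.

2.431 ft

0.51789 m = 1.699114 ft and 0.044357 rod = 0.7318905 ft.
1.699114 + 0.7318905 ≈ 2.431 ft.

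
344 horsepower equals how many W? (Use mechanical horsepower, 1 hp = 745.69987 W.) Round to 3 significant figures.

257000 W

1 hp = 745.700 watts.
So 344 × 745.700 ≈ 257000 W.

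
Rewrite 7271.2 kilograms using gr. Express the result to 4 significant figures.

1 kilogram = 15432.4 grains.
Thus 7271.2 × 15432.4 ≈ 1.122e+8 gr.

1.122e+8 gr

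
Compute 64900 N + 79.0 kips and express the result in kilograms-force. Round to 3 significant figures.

42500 kgf

64900 N = 6617.96 kgf and 79.0 kip = 35833.8 kgf.
6617.96 + 35833.8 ≈ 42500 kgf.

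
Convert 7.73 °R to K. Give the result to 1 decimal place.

°R = K × 9/5.
Applying the formula gives 4.3 K.

4.3 kelvins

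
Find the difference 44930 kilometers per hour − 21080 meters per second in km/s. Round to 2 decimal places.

44930 km/h = 12.4806 km/s and 21080 m/s = 21.0800 km/s.
12.4806 − 21.0800 ≈ -8.60 km/s.

-8.60 kilometers per second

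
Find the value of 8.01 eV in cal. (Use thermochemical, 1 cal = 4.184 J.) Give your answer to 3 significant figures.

3.07 × 10^-19 cal

1 eV = 3.82929 × 10^-20 calories.
Thus 8.01 × 3.82929 × 10^-20 ≈ 3.07 × 10^-19 cal.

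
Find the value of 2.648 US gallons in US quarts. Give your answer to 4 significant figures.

10.59 US qt

1 US gallon = 4.00000 US qt.
So 2.648 × 4.00000 ≈ 10.59 US qt.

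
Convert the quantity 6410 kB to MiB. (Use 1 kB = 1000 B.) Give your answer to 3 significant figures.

1 kilobyte = 0.000953674 mebibytes.
Thus 6410 × 0.000953674 ≈ 6.11 MiB.

6.11 MiB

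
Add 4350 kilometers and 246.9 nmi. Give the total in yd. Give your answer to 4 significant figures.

5.257e+6 yards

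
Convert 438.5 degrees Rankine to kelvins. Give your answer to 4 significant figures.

243.6 kelvins

°R = K × 9/5.
Applying the formula gives 243.6 K.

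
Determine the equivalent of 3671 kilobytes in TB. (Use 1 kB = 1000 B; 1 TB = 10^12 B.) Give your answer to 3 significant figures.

1 kilobyte = 1.00000 × 10^-9 TB.
Thus 3671 × 1.00000 × 10^-9 ≈ 3.67 × 10^-6 TB.

3.67 × 10^-6 TB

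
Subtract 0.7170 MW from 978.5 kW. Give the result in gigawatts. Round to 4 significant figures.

0.0002615 GW

978.5 kW = 0.000978500 GW and 0.7170 MW = 0.000717000 GW.
0.000978500 − 0.000717000 ≈ 0.0002615 GW.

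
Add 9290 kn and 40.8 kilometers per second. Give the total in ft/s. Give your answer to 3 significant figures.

9290 kn = 15679.8 ft/s and 40.8 km/s = 133858 ft/s.
15679.8 + 133858 ≈ 150000 ft/s.

150000 ft/s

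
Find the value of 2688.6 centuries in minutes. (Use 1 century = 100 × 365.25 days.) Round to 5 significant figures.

1.4141e+11 min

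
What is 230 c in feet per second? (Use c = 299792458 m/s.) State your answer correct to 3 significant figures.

1 c = 9.83571 × 10^8 ft/s.
Thus 230 × 9.83571 × 10^8 ≈ 2.26 × 10^11 ft/s.

2.26 × 10^11 feet per second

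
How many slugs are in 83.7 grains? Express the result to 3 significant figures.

1 grain = 4.44014 × 10^-6 slug.
Then 83.7 × 4.44014 × 10^-6 ≈ 0.000372 slug.

0.000372 slug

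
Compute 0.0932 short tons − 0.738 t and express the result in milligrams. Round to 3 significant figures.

-6.53 × 10^8 mg

0.0932 short ton = 8.45496 × 10^7 mg and 0.738 t = 7.38000 × 10^8 mg.
8.45496 × 10^7 − 7.38000 × 10^8 ≈ -6.53 × 10^8 mg.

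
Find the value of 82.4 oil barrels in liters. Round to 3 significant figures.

13100 L

1 bbl = 158.987 L.
Thus 82.4 × 158.987 ≈ 13100 L.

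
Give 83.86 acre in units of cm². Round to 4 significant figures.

3.394e+9 cm²

1 acre = 4.04686e+7 cm².
Thus 83.86 × 4.04686e+7 ≈ 3.394e+9 cm².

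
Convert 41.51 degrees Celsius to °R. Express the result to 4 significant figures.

566.4 degrees Rankine

°R = (°C + 273.15) × 9/5.
Applying the formula gives 566.4 °R.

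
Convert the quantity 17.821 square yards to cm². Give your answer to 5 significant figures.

149010 cm²

1 yd² = 8361.27 cm².
Thus 17.821 × 8361.27 ≈ 149010 cm².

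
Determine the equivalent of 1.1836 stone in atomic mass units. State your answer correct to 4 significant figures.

1 stone = 3.82424e+27 u.
Thus 1.1836 × 3.82424e+27 ≈ 4.526e+27 u.

4.526e+27 u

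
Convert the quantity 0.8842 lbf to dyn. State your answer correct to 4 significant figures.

1 lbf = 444822 dyn.
0.8842 × 444822 ≈ 393300 dyn.

393300 dyn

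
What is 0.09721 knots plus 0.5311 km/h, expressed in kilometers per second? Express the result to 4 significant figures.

0.0001975 kilometers per second

0.09721 kn = 5.00091e-5 km/s and 0.5311 km/h = 0.000147528 km/s.
5.00091e-5 + 0.000147528 ≈ 0.0001975 km/s.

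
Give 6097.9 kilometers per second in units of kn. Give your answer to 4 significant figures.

1 km/s = 1943.84 knots.
Then 6097.9 × 1943.84 ≈ 1.185 × 10^7 kn.

1.185 × 10^7 kn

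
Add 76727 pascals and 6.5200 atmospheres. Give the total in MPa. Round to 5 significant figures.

76727 Pa = 0.0767270 MPa and 6.5200 atm = 0.660639 MPa.
0.0767270 + 0.660639 ≈ 0.73737 MPa.

0.73737 MPa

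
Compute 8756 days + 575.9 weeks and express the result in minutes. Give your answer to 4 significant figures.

1.841 × 10^7 minutes

8756 d = 1.26086 × 10^7 min and 575.9 wk = 5.80507 × 10^6 min.
1.26086 × 10^7 + 5.80507 × 10^6 ≈ 1.841 × 10^7 min.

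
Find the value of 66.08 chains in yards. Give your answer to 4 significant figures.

1454 yards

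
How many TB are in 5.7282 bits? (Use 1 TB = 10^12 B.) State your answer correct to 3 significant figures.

7.16e-13 terabytes

1 bit = 1.25000e-13 terabytes.
Thus 5.7282 × 1.25000e-13 ≈ 7.16e-13 TB.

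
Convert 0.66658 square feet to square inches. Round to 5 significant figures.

95.988 square inches

1 square foot = 144.000 square inches.
0.66658 × 144.000 ≈ 95.988 in².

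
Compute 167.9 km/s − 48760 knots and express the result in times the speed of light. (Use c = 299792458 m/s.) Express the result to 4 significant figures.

0.0004764 times the speed of light

167.9 km/s = 0.000560054 c and 48760 kn = 8.36723e-5 c.
0.000560054 − 8.36723e-5 ≈ 0.0004764 c.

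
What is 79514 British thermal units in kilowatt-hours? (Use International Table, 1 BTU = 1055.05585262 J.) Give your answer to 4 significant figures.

23.30 kilowatt-hours

1 BTU = 0.000293071 kWh.
Then 79514 × 0.000293071 ≈ 23.30 kWh.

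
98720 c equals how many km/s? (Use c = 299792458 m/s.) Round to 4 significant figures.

2.960 × 10^10 kilometers per second

1 speed of light = 299792 kilometers per second.
Thus 98720 × 299792 ≈ 2.960 × 10^10 km/s.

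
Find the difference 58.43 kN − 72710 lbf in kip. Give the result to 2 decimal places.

58.43 kN = 13.1356 kip and 72710 lbf = 72.7100 kip.
13.1356 − 72.7100 ≈ -59.57 kip.

-59.57 kip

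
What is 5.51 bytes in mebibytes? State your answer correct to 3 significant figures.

5.25 × 10^-6 MiB

1 B = 9.53674 × 10^-7 MiB.
5.51 × 9.53674 × 10^-7 ≈ 5.25 × 10^-6 MiB.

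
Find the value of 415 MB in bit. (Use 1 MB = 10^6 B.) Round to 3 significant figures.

1 MB = 8.00000 × 10^6 bit.
So 415 × 8.00000 × 10^6 ≈ 3.32 × 10^9 bit.

3.32 × 10^9 bit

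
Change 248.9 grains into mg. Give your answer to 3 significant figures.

16100 milligrams

1 gr = 64.7989 mg.
Then 248.9 × 64.7989 ≈ 16100 mg.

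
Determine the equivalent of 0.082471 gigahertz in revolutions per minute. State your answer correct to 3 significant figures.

1 gigahertz = 6.00000e+10 revolutions per minute.
0.082471 × 6.00000e+10 ≈ 4.95e+9 rpm.

4.95e+9 revolutions per minute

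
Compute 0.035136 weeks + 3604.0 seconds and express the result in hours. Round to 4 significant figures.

0.035136 wk = 5.90285 h and 3604.0 s = 1.00111 h.
5.90285 + 1.00111 ≈ 6.904 h.

6.904 h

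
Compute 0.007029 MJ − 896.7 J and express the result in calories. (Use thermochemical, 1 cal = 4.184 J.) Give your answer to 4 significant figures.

0.007029 MJ = 1679.97 cal and 896.7 J = 214.316 cal.
1679.97 − 214.316 ≈ 1466 cal.

1466 cal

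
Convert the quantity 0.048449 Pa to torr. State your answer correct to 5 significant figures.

1 pascal = 0.00750062 torr.
0.048449 × 0.00750062 ≈ 0.00036340 torr.

0.00036340 torr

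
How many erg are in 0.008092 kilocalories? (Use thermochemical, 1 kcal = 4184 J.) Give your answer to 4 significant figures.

1 kcal = 4.18400e+10 erg.
Then 0.008092 × 4.18400e+10 ≈ 3.386e+8 erg.

3.386e+8 ergs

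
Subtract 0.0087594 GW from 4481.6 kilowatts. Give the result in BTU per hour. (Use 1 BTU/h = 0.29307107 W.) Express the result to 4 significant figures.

-1.460e+7 BTU/h

4481.6 kW = 1.52919e+7 BTU/h and 0.0087594 GW = 2.98883e+7 BTU/h.
1.52919e+7 − 2.98883e+7 ≈ -1.460e+7 BTU/h.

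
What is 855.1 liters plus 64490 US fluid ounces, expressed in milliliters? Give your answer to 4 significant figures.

2.762 × 10^6 mL

855.1 L = 855100 mL and 64490 US fl oz = 1.90720 × 10^6 mL.
855100 + 1.90720 × 10^6 ≈ 2.762 × 10^6 mL.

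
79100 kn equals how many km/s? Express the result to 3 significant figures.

40.7 kilometers per second

1 knot = 0.000514444 kilometers per second.
79100 × 0.000514444 ≈ 40.7 km/s.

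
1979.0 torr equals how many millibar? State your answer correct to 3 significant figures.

1 torr = 1.33322 mbar.
Then 1979.0 × 1.33322 ≈ 2640 mbar.

2640 millibar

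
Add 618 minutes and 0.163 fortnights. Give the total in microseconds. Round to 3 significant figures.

2.34e+11 μs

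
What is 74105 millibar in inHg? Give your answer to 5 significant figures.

1 millibar = 0.0295300 inHg.
Thus 74105 × 0.0295300 ≈ 2188.3 inHg.

2188.3 inHg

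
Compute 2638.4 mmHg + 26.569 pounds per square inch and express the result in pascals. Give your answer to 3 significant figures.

535000 pascals

2638.4 mmHg = 351758 Pa and 26.569 psi = 183187 Pa.
351758 + 183187 ≈ 535000 Pa.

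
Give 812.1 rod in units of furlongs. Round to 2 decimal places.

1 rod = 0.0250000 furlong.
812.1 × 0.0250000 ≈ 20.30 furlong.

20.30 furlongs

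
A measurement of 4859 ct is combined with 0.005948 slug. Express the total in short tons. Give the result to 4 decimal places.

4859 ct = 0.00107123 short ton and 0.005948 slug = 9.56856 × 10^-5 short ton.
0.00107123 + 9.56856 × 10^-5 ≈ 0.0012 short ton.

0.0012 short ton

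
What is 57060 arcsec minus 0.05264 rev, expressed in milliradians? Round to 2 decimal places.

-54.11 milliradians

57060 arcsec = 276.635 mrad and 0.05264 rev = 330.747 mrad.
276.635 − 330.747 ≈ -54.11 mrad.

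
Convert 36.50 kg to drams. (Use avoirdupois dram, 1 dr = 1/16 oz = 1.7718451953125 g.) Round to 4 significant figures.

1 kilogram = 564.383 dr.
So 36.50 × 564.383 ≈ 20600 dr.

20600 dr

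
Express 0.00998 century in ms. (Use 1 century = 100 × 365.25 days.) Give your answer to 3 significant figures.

1 century = 3.15576e+12 ms.
Thus 0.00998 × 3.15576e+12 ≈ 3.15e+10 ms.

3.15e+10 ms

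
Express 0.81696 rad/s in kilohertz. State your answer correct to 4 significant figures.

0.0001300 kHz

1 rad/s = 0.000159155 kHz.
So 0.81696 × 0.000159155 ≈ 0.0001300 kHz.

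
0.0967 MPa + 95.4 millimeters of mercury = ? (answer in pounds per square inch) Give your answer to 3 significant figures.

15.9 psi

0.0967 MPa = 14.0251 psi and 95.4 mmHg = 1.84473 psi.
14.0251 + 1.84473 ≈ 15.9 psi.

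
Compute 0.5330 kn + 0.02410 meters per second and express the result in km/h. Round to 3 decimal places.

0.5330 kn = 0.987116 km/h and 0.02410 m/s = 0.0867600 km/h.
0.987116 + 0.0867600 ≈ 1.074 km/h.

1.074 km/h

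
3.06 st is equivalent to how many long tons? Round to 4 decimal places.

1 st = 0.00625000 long tons.
Thus 3.06 × 0.00625000 ≈ 0.0191 long ton.

0.0191 long ton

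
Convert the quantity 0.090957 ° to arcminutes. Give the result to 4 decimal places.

5.4574 arcminutes

1 ° = 60.0000 arcminutes.
0.090957 × 60.0000 ≈ 5.4574 arcmin.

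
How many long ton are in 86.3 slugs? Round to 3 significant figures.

1.24 long ton

1 slug = 0.0143634 long tons.
Then 86.3 × 0.0143634 ≈ 1.24 long ton.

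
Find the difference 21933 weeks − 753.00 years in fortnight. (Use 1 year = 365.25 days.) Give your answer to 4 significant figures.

-8679 fortnight

21933 wk = 10966.5 fortnight and 753.00 yr = 19645.2 fortnight.
10966.5 − 19645.2 ≈ -8679 fortnight.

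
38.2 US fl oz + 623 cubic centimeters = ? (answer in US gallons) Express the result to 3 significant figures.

0.463 US gal

38.2 US fl oz = 0.2984375 US gal and 623 cm³ = 0.1645792 US gal.
0.2984375 + 0.1645792 ≈ 0.463 US gal.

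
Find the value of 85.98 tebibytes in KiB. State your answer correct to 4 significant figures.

1 tebibyte = 1.07374 × 10^9 KiB.
So 85.98 × 1.07374 × 10^9 ≈ 9.232 × 10^10 KiB.

9.232 × 10^10 kibibytes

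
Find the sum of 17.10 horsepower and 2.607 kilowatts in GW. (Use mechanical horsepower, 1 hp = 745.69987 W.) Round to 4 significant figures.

1.536e-5 GW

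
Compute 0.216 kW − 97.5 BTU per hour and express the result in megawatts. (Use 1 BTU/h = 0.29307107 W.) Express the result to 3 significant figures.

0.216 kW = 0.000216000 MW and 97.5 BTU/h = 2.85744 × 10^-5 MW.
0.000216000 − 2.85744 × 10^-5 ≈ 0.000187 MW.

0.000187 MW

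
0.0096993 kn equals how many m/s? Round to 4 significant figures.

0.004990 meters per second

1 knot = 0.514444 m/s.
0.0096993 × 0.514444 ≈ 0.004990 m/s.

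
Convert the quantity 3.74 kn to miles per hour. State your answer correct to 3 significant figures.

1 kn = 1.15078 miles per hour.
So 3.74 × 1.15078 ≈ 4.30 mph.

4.30 mph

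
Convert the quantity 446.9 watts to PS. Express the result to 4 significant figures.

1 W = 0.00135962 PS.
Thus 446.9 × 0.00135962 ≈ 0.6076 PS.

0.6076 PS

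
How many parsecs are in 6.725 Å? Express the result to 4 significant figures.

2.179e-26 parsecs

1 angstrom = 3.24078e-27 parsecs.
Thus 6.725 × 3.24078e-27 ≈ 2.179e-26 pc.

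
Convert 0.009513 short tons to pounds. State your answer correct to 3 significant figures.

1 short ton = 2000.00 lb.
So 0.009513 × 2000.00 ≈ 19.0 lb.

19.0 lb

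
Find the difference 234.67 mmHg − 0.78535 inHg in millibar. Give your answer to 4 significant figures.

234.67 mmHg = 312.868 mbar and 0.78535 inHg = 26.5950 mbar.
312.868 − 26.5950 ≈ 286.3 mbar.

286.3 mbar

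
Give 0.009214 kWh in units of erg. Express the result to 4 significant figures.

3.317 × 10^11 erg

1 kilowatt-hour = 3.60000 × 10^13 erg.
Then 0.009214 × 3.60000 × 10^13 ≈ 3.317 × 10^11 erg.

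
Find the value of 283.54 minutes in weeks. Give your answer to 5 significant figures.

0.028129 weeks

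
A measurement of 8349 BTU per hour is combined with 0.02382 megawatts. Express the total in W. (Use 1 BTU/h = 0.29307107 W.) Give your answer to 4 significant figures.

26270 watts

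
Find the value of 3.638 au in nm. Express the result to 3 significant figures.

5.44 × 10^20 nm

1 au = 1.49598 × 10^20 nm.
3.638 × 1.49598 × 10^20 ≈ 5.44 × 10^20 nm.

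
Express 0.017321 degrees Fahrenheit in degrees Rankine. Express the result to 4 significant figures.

459.7 degrees Rankine

°R = °F + 459.67.
Applying the formula gives 459.7 °R.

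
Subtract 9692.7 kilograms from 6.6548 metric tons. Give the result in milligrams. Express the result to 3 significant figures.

6.6548 t = 6.65480e+9 mg and 9692.7 kg = 9.69270e+9 mg.
6.65480e+9 − 9.69270e+9 ≈ -3.04e+9 mg.

-3.04e+9 mg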